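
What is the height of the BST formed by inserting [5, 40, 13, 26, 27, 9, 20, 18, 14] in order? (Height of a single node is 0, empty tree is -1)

Insertion order: [5, 40, 13, 26, 27, 9, 20, 18, 14]
Tree (level-order array): [5, None, 40, 13, None, 9, 26, None, None, 20, 27, 18, None, None, None, 14]
Compute height bottom-up (empty subtree = -1):
  height(9) = 1 + max(-1, -1) = 0
  height(14) = 1 + max(-1, -1) = 0
  height(18) = 1 + max(0, -1) = 1
  height(20) = 1 + max(1, -1) = 2
  height(27) = 1 + max(-1, -1) = 0
  height(26) = 1 + max(2, 0) = 3
  height(13) = 1 + max(0, 3) = 4
  height(40) = 1 + max(4, -1) = 5
  height(5) = 1 + max(-1, 5) = 6
Height = 6


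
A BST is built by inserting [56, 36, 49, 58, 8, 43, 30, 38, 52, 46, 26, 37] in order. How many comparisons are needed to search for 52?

Search path for 52: 56 -> 36 -> 49 -> 52
Found: True
Comparisons: 4


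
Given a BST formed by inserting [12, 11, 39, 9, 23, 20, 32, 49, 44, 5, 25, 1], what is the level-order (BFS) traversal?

Tree insertion order: [12, 11, 39, 9, 23, 20, 32, 49, 44, 5, 25, 1]
Tree (level-order array): [12, 11, 39, 9, None, 23, 49, 5, None, 20, 32, 44, None, 1, None, None, None, 25]
BFS from the root, enqueuing left then right child of each popped node:
  queue [12] -> pop 12, enqueue [11, 39], visited so far: [12]
  queue [11, 39] -> pop 11, enqueue [9], visited so far: [12, 11]
  queue [39, 9] -> pop 39, enqueue [23, 49], visited so far: [12, 11, 39]
  queue [9, 23, 49] -> pop 9, enqueue [5], visited so far: [12, 11, 39, 9]
  queue [23, 49, 5] -> pop 23, enqueue [20, 32], visited so far: [12, 11, 39, 9, 23]
  queue [49, 5, 20, 32] -> pop 49, enqueue [44], visited so far: [12, 11, 39, 9, 23, 49]
  queue [5, 20, 32, 44] -> pop 5, enqueue [1], visited so far: [12, 11, 39, 9, 23, 49, 5]
  queue [20, 32, 44, 1] -> pop 20, enqueue [none], visited so far: [12, 11, 39, 9, 23, 49, 5, 20]
  queue [32, 44, 1] -> pop 32, enqueue [25], visited so far: [12, 11, 39, 9, 23, 49, 5, 20, 32]
  queue [44, 1, 25] -> pop 44, enqueue [none], visited so far: [12, 11, 39, 9, 23, 49, 5, 20, 32, 44]
  queue [1, 25] -> pop 1, enqueue [none], visited so far: [12, 11, 39, 9, 23, 49, 5, 20, 32, 44, 1]
  queue [25] -> pop 25, enqueue [none], visited so far: [12, 11, 39, 9, 23, 49, 5, 20, 32, 44, 1, 25]
Result: [12, 11, 39, 9, 23, 49, 5, 20, 32, 44, 1, 25]


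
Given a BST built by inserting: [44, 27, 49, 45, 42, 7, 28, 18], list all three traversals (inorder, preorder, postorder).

Tree insertion order: [44, 27, 49, 45, 42, 7, 28, 18]
Tree (level-order array): [44, 27, 49, 7, 42, 45, None, None, 18, 28]
Inorder (L, root, R): [7, 18, 27, 28, 42, 44, 45, 49]
Preorder (root, L, R): [44, 27, 7, 18, 42, 28, 49, 45]
Postorder (L, R, root): [18, 7, 28, 42, 27, 45, 49, 44]


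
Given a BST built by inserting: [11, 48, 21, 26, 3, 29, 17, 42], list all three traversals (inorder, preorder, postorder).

Tree insertion order: [11, 48, 21, 26, 3, 29, 17, 42]
Tree (level-order array): [11, 3, 48, None, None, 21, None, 17, 26, None, None, None, 29, None, 42]
Inorder (L, root, R): [3, 11, 17, 21, 26, 29, 42, 48]
Preorder (root, L, R): [11, 3, 48, 21, 17, 26, 29, 42]
Postorder (L, R, root): [3, 17, 42, 29, 26, 21, 48, 11]


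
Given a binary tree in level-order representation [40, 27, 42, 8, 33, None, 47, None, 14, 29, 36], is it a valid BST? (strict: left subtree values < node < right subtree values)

Level-order array: [40, 27, 42, 8, 33, None, 47, None, 14, 29, 36]
Validate using subtree bounds (lo, hi): at each node, require lo < value < hi,
then recurse left with hi=value and right with lo=value.
Preorder trace (stopping at first violation):
  at node 40 with bounds (-inf, +inf): OK
  at node 27 with bounds (-inf, 40): OK
  at node 8 with bounds (-inf, 27): OK
  at node 14 with bounds (8, 27): OK
  at node 33 with bounds (27, 40): OK
  at node 29 with bounds (27, 33): OK
  at node 36 with bounds (33, 40): OK
  at node 42 with bounds (40, +inf): OK
  at node 47 with bounds (42, +inf): OK
No violation found at any node.
Result: Valid BST


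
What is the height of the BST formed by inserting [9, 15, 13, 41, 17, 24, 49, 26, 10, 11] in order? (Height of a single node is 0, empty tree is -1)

Insertion order: [9, 15, 13, 41, 17, 24, 49, 26, 10, 11]
Tree (level-order array): [9, None, 15, 13, 41, 10, None, 17, 49, None, 11, None, 24, None, None, None, None, None, 26]
Compute height bottom-up (empty subtree = -1):
  height(11) = 1 + max(-1, -1) = 0
  height(10) = 1 + max(-1, 0) = 1
  height(13) = 1 + max(1, -1) = 2
  height(26) = 1 + max(-1, -1) = 0
  height(24) = 1 + max(-1, 0) = 1
  height(17) = 1 + max(-1, 1) = 2
  height(49) = 1 + max(-1, -1) = 0
  height(41) = 1 + max(2, 0) = 3
  height(15) = 1 + max(2, 3) = 4
  height(9) = 1 + max(-1, 4) = 5
Height = 5


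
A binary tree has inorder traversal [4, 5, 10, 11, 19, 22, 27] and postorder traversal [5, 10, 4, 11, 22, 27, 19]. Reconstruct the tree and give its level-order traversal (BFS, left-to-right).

Inorder:   [4, 5, 10, 11, 19, 22, 27]
Postorder: [5, 10, 4, 11, 22, 27, 19]
Algorithm: postorder visits root last, so walk postorder right-to-left;
each value is the root of the current inorder slice — split it at that
value, recurse on the right subtree first, then the left.
Recursive splits:
  root=19; inorder splits into left=[4, 5, 10, 11], right=[22, 27]
  root=27; inorder splits into left=[22], right=[]
  root=22; inorder splits into left=[], right=[]
  root=11; inorder splits into left=[4, 5, 10], right=[]
  root=4; inorder splits into left=[], right=[5, 10]
  root=10; inorder splits into left=[5], right=[]
  root=5; inorder splits into left=[], right=[]
Reconstructed level-order: [19, 11, 27, 4, 22, 10, 5]


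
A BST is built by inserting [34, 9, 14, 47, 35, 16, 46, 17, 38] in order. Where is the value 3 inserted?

Starting tree (level order): [34, 9, 47, None, 14, 35, None, None, 16, None, 46, None, 17, 38]
Insertion path: 34 -> 9
Result: insert 3 as left child of 9
Final tree (level order): [34, 9, 47, 3, 14, 35, None, None, None, None, 16, None, 46, None, 17, 38]


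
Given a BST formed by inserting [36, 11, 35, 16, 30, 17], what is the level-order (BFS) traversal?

Tree insertion order: [36, 11, 35, 16, 30, 17]
Tree (level-order array): [36, 11, None, None, 35, 16, None, None, 30, 17]
BFS from the root, enqueuing left then right child of each popped node:
  queue [36] -> pop 36, enqueue [11], visited so far: [36]
  queue [11] -> pop 11, enqueue [35], visited so far: [36, 11]
  queue [35] -> pop 35, enqueue [16], visited so far: [36, 11, 35]
  queue [16] -> pop 16, enqueue [30], visited so far: [36, 11, 35, 16]
  queue [30] -> pop 30, enqueue [17], visited so far: [36, 11, 35, 16, 30]
  queue [17] -> pop 17, enqueue [none], visited so far: [36, 11, 35, 16, 30, 17]
Result: [36, 11, 35, 16, 30, 17]


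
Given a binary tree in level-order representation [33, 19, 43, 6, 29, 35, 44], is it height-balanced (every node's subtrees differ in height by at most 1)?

Tree (level-order array): [33, 19, 43, 6, 29, 35, 44]
Definition: a tree is height-balanced if, at every node, |h(left) - h(right)| <= 1 (empty subtree has height -1).
Bottom-up per-node check:
  node 6: h_left=-1, h_right=-1, diff=0 [OK], height=0
  node 29: h_left=-1, h_right=-1, diff=0 [OK], height=0
  node 19: h_left=0, h_right=0, diff=0 [OK], height=1
  node 35: h_left=-1, h_right=-1, diff=0 [OK], height=0
  node 44: h_left=-1, h_right=-1, diff=0 [OK], height=0
  node 43: h_left=0, h_right=0, diff=0 [OK], height=1
  node 33: h_left=1, h_right=1, diff=0 [OK], height=2
All nodes satisfy the balance condition.
Result: Balanced


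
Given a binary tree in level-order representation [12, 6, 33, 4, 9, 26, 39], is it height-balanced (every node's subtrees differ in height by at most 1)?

Tree (level-order array): [12, 6, 33, 4, 9, 26, 39]
Definition: a tree is height-balanced if, at every node, |h(left) - h(right)| <= 1 (empty subtree has height -1).
Bottom-up per-node check:
  node 4: h_left=-1, h_right=-1, diff=0 [OK], height=0
  node 9: h_left=-1, h_right=-1, diff=0 [OK], height=0
  node 6: h_left=0, h_right=0, diff=0 [OK], height=1
  node 26: h_left=-1, h_right=-1, diff=0 [OK], height=0
  node 39: h_left=-1, h_right=-1, diff=0 [OK], height=0
  node 33: h_left=0, h_right=0, diff=0 [OK], height=1
  node 12: h_left=1, h_right=1, diff=0 [OK], height=2
All nodes satisfy the balance condition.
Result: Balanced


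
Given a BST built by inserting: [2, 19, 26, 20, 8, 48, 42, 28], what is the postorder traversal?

Tree insertion order: [2, 19, 26, 20, 8, 48, 42, 28]
Tree (level-order array): [2, None, 19, 8, 26, None, None, 20, 48, None, None, 42, None, 28]
Postorder traversal: [8, 20, 28, 42, 48, 26, 19, 2]


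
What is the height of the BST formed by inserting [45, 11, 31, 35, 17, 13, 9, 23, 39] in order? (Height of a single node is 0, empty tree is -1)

Insertion order: [45, 11, 31, 35, 17, 13, 9, 23, 39]
Tree (level-order array): [45, 11, None, 9, 31, None, None, 17, 35, 13, 23, None, 39]
Compute height bottom-up (empty subtree = -1):
  height(9) = 1 + max(-1, -1) = 0
  height(13) = 1 + max(-1, -1) = 0
  height(23) = 1 + max(-1, -1) = 0
  height(17) = 1 + max(0, 0) = 1
  height(39) = 1 + max(-1, -1) = 0
  height(35) = 1 + max(-1, 0) = 1
  height(31) = 1 + max(1, 1) = 2
  height(11) = 1 + max(0, 2) = 3
  height(45) = 1 + max(3, -1) = 4
Height = 4


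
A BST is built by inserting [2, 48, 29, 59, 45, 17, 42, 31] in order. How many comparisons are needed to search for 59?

Search path for 59: 2 -> 48 -> 59
Found: True
Comparisons: 3


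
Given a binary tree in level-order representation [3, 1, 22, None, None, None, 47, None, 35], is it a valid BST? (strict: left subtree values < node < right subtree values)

Level-order array: [3, 1, 22, None, None, None, 47, None, 35]
Validate using subtree bounds (lo, hi): at each node, require lo < value < hi,
then recurse left with hi=value and right with lo=value.
Preorder trace (stopping at first violation):
  at node 3 with bounds (-inf, +inf): OK
  at node 1 with bounds (-inf, 3): OK
  at node 22 with bounds (3, +inf): OK
  at node 47 with bounds (22, +inf): OK
  at node 35 with bounds (47, +inf): VIOLATION
Node 35 violates its bound: not (47 < 35 < +inf).
Result: Not a valid BST


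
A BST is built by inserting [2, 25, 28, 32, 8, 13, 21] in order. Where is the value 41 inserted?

Starting tree (level order): [2, None, 25, 8, 28, None, 13, None, 32, None, 21]
Insertion path: 2 -> 25 -> 28 -> 32
Result: insert 41 as right child of 32
Final tree (level order): [2, None, 25, 8, 28, None, 13, None, 32, None, 21, None, 41]


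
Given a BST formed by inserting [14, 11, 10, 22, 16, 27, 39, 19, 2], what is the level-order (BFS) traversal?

Tree insertion order: [14, 11, 10, 22, 16, 27, 39, 19, 2]
Tree (level-order array): [14, 11, 22, 10, None, 16, 27, 2, None, None, 19, None, 39]
BFS from the root, enqueuing left then right child of each popped node:
  queue [14] -> pop 14, enqueue [11, 22], visited so far: [14]
  queue [11, 22] -> pop 11, enqueue [10], visited so far: [14, 11]
  queue [22, 10] -> pop 22, enqueue [16, 27], visited so far: [14, 11, 22]
  queue [10, 16, 27] -> pop 10, enqueue [2], visited so far: [14, 11, 22, 10]
  queue [16, 27, 2] -> pop 16, enqueue [19], visited so far: [14, 11, 22, 10, 16]
  queue [27, 2, 19] -> pop 27, enqueue [39], visited so far: [14, 11, 22, 10, 16, 27]
  queue [2, 19, 39] -> pop 2, enqueue [none], visited so far: [14, 11, 22, 10, 16, 27, 2]
  queue [19, 39] -> pop 19, enqueue [none], visited so far: [14, 11, 22, 10, 16, 27, 2, 19]
  queue [39] -> pop 39, enqueue [none], visited so far: [14, 11, 22, 10, 16, 27, 2, 19, 39]
Result: [14, 11, 22, 10, 16, 27, 2, 19, 39]


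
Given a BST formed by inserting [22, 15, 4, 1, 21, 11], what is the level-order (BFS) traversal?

Tree insertion order: [22, 15, 4, 1, 21, 11]
Tree (level-order array): [22, 15, None, 4, 21, 1, 11]
BFS from the root, enqueuing left then right child of each popped node:
  queue [22] -> pop 22, enqueue [15], visited so far: [22]
  queue [15] -> pop 15, enqueue [4, 21], visited so far: [22, 15]
  queue [4, 21] -> pop 4, enqueue [1, 11], visited so far: [22, 15, 4]
  queue [21, 1, 11] -> pop 21, enqueue [none], visited so far: [22, 15, 4, 21]
  queue [1, 11] -> pop 1, enqueue [none], visited so far: [22, 15, 4, 21, 1]
  queue [11] -> pop 11, enqueue [none], visited so far: [22, 15, 4, 21, 1, 11]
Result: [22, 15, 4, 21, 1, 11]


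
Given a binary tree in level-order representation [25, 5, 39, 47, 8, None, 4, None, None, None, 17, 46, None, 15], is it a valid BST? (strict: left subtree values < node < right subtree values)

Level-order array: [25, 5, 39, 47, 8, None, 4, None, None, None, 17, 46, None, 15]
Validate using subtree bounds (lo, hi): at each node, require lo < value < hi,
then recurse left with hi=value and right with lo=value.
Preorder trace (stopping at first violation):
  at node 25 with bounds (-inf, +inf): OK
  at node 5 with bounds (-inf, 25): OK
  at node 47 with bounds (-inf, 5): VIOLATION
Node 47 violates its bound: not (-inf < 47 < 5).
Result: Not a valid BST


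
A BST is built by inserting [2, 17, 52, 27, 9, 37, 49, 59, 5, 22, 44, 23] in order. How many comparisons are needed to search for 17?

Search path for 17: 2 -> 17
Found: True
Comparisons: 2


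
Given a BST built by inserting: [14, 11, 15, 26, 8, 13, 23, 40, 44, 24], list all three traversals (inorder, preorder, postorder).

Tree insertion order: [14, 11, 15, 26, 8, 13, 23, 40, 44, 24]
Tree (level-order array): [14, 11, 15, 8, 13, None, 26, None, None, None, None, 23, 40, None, 24, None, 44]
Inorder (L, root, R): [8, 11, 13, 14, 15, 23, 24, 26, 40, 44]
Preorder (root, L, R): [14, 11, 8, 13, 15, 26, 23, 24, 40, 44]
Postorder (L, R, root): [8, 13, 11, 24, 23, 44, 40, 26, 15, 14]


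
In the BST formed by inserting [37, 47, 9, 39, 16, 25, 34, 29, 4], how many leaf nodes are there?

Tree built from: [37, 47, 9, 39, 16, 25, 34, 29, 4]
Tree (level-order array): [37, 9, 47, 4, 16, 39, None, None, None, None, 25, None, None, None, 34, 29]
Rule: A leaf has 0 children.
Per-node child counts:
  node 37: 2 child(ren)
  node 9: 2 child(ren)
  node 4: 0 child(ren)
  node 16: 1 child(ren)
  node 25: 1 child(ren)
  node 34: 1 child(ren)
  node 29: 0 child(ren)
  node 47: 1 child(ren)
  node 39: 0 child(ren)
Matching nodes: [4, 29, 39]
Count of leaf nodes: 3


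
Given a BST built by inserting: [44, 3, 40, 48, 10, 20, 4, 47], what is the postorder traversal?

Tree insertion order: [44, 3, 40, 48, 10, 20, 4, 47]
Tree (level-order array): [44, 3, 48, None, 40, 47, None, 10, None, None, None, 4, 20]
Postorder traversal: [4, 20, 10, 40, 3, 47, 48, 44]


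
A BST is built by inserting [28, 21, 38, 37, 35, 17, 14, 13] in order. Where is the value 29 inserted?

Starting tree (level order): [28, 21, 38, 17, None, 37, None, 14, None, 35, None, 13]
Insertion path: 28 -> 38 -> 37 -> 35
Result: insert 29 as left child of 35
Final tree (level order): [28, 21, 38, 17, None, 37, None, 14, None, 35, None, 13, None, 29]


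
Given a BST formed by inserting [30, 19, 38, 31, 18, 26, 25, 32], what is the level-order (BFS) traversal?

Tree insertion order: [30, 19, 38, 31, 18, 26, 25, 32]
Tree (level-order array): [30, 19, 38, 18, 26, 31, None, None, None, 25, None, None, 32]
BFS from the root, enqueuing left then right child of each popped node:
  queue [30] -> pop 30, enqueue [19, 38], visited so far: [30]
  queue [19, 38] -> pop 19, enqueue [18, 26], visited so far: [30, 19]
  queue [38, 18, 26] -> pop 38, enqueue [31], visited so far: [30, 19, 38]
  queue [18, 26, 31] -> pop 18, enqueue [none], visited so far: [30, 19, 38, 18]
  queue [26, 31] -> pop 26, enqueue [25], visited so far: [30, 19, 38, 18, 26]
  queue [31, 25] -> pop 31, enqueue [32], visited so far: [30, 19, 38, 18, 26, 31]
  queue [25, 32] -> pop 25, enqueue [none], visited so far: [30, 19, 38, 18, 26, 31, 25]
  queue [32] -> pop 32, enqueue [none], visited so far: [30, 19, 38, 18, 26, 31, 25, 32]
Result: [30, 19, 38, 18, 26, 31, 25, 32]


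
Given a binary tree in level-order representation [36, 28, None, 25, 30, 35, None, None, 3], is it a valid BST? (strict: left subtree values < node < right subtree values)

Level-order array: [36, 28, None, 25, 30, 35, None, None, 3]
Validate using subtree bounds (lo, hi): at each node, require lo < value < hi,
then recurse left with hi=value and right with lo=value.
Preorder trace (stopping at first violation):
  at node 36 with bounds (-inf, +inf): OK
  at node 28 with bounds (-inf, 36): OK
  at node 25 with bounds (-inf, 28): OK
  at node 35 with bounds (-inf, 25): VIOLATION
Node 35 violates its bound: not (-inf < 35 < 25).
Result: Not a valid BST


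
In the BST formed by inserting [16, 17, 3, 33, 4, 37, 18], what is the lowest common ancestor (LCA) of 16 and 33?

Tree insertion order: [16, 17, 3, 33, 4, 37, 18]
Tree (level-order array): [16, 3, 17, None, 4, None, 33, None, None, 18, 37]
In a BST, the LCA of p=16, q=33 is the first node v on the
root-to-leaf path with p <= v <= q (go left if both < v, right if both > v).
Walk from root:
  at 16: 16 <= 16 <= 33, this is the LCA
LCA = 16


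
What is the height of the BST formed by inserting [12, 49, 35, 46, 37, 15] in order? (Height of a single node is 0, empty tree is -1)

Insertion order: [12, 49, 35, 46, 37, 15]
Tree (level-order array): [12, None, 49, 35, None, 15, 46, None, None, 37]
Compute height bottom-up (empty subtree = -1):
  height(15) = 1 + max(-1, -1) = 0
  height(37) = 1 + max(-1, -1) = 0
  height(46) = 1 + max(0, -1) = 1
  height(35) = 1 + max(0, 1) = 2
  height(49) = 1 + max(2, -1) = 3
  height(12) = 1 + max(-1, 3) = 4
Height = 4


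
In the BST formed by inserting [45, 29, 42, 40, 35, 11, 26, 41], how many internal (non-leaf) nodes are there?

Tree built from: [45, 29, 42, 40, 35, 11, 26, 41]
Tree (level-order array): [45, 29, None, 11, 42, None, 26, 40, None, None, None, 35, 41]
Rule: An internal node has at least one child.
Per-node child counts:
  node 45: 1 child(ren)
  node 29: 2 child(ren)
  node 11: 1 child(ren)
  node 26: 0 child(ren)
  node 42: 1 child(ren)
  node 40: 2 child(ren)
  node 35: 0 child(ren)
  node 41: 0 child(ren)
Matching nodes: [45, 29, 11, 42, 40]
Count of internal (non-leaf) nodes: 5


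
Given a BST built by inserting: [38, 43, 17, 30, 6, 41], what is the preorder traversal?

Tree insertion order: [38, 43, 17, 30, 6, 41]
Tree (level-order array): [38, 17, 43, 6, 30, 41]
Preorder traversal: [38, 17, 6, 30, 43, 41]


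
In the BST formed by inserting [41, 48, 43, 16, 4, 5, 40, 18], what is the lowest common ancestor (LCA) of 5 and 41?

Tree insertion order: [41, 48, 43, 16, 4, 5, 40, 18]
Tree (level-order array): [41, 16, 48, 4, 40, 43, None, None, 5, 18]
In a BST, the LCA of p=5, q=41 is the first node v on the
root-to-leaf path with p <= v <= q (go left if both < v, right if both > v).
Walk from root:
  at 41: 5 <= 41 <= 41, this is the LCA
LCA = 41


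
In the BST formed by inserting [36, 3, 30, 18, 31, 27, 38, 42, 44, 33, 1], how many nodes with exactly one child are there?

Tree built from: [36, 3, 30, 18, 31, 27, 38, 42, 44, 33, 1]
Tree (level-order array): [36, 3, 38, 1, 30, None, 42, None, None, 18, 31, None, 44, None, 27, None, 33]
Rule: These are nodes with exactly 1 non-null child.
Per-node child counts:
  node 36: 2 child(ren)
  node 3: 2 child(ren)
  node 1: 0 child(ren)
  node 30: 2 child(ren)
  node 18: 1 child(ren)
  node 27: 0 child(ren)
  node 31: 1 child(ren)
  node 33: 0 child(ren)
  node 38: 1 child(ren)
  node 42: 1 child(ren)
  node 44: 0 child(ren)
Matching nodes: [18, 31, 38, 42]
Count of nodes with exactly one child: 4


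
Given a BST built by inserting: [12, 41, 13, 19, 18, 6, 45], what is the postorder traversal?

Tree insertion order: [12, 41, 13, 19, 18, 6, 45]
Tree (level-order array): [12, 6, 41, None, None, 13, 45, None, 19, None, None, 18]
Postorder traversal: [6, 18, 19, 13, 45, 41, 12]


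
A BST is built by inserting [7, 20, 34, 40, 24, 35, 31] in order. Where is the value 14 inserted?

Starting tree (level order): [7, None, 20, None, 34, 24, 40, None, 31, 35]
Insertion path: 7 -> 20
Result: insert 14 as left child of 20
Final tree (level order): [7, None, 20, 14, 34, None, None, 24, 40, None, 31, 35]


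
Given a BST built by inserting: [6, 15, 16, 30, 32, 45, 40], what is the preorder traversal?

Tree insertion order: [6, 15, 16, 30, 32, 45, 40]
Tree (level-order array): [6, None, 15, None, 16, None, 30, None, 32, None, 45, 40]
Preorder traversal: [6, 15, 16, 30, 32, 45, 40]


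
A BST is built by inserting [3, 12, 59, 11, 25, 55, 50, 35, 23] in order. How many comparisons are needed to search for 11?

Search path for 11: 3 -> 12 -> 11
Found: True
Comparisons: 3


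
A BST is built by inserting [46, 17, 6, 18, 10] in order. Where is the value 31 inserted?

Starting tree (level order): [46, 17, None, 6, 18, None, 10]
Insertion path: 46 -> 17 -> 18
Result: insert 31 as right child of 18
Final tree (level order): [46, 17, None, 6, 18, None, 10, None, 31]


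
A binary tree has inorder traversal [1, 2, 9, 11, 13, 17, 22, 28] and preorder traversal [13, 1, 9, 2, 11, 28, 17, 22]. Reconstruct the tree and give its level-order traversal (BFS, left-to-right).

Inorder:  [1, 2, 9, 11, 13, 17, 22, 28]
Preorder: [13, 1, 9, 2, 11, 28, 17, 22]
Algorithm: preorder visits root first, so consume preorder in order;
for each root, split the current inorder slice at that value into
left-subtree inorder and right-subtree inorder, then recurse.
Recursive splits:
  root=13; inorder splits into left=[1, 2, 9, 11], right=[17, 22, 28]
  root=1; inorder splits into left=[], right=[2, 9, 11]
  root=9; inorder splits into left=[2], right=[11]
  root=2; inorder splits into left=[], right=[]
  root=11; inorder splits into left=[], right=[]
  root=28; inorder splits into left=[17, 22], right=[]
  root=17; inorder splits into left=[], right=[22]
  root=22; inorder splits into left=[], right=[]
Reconstructed level-order: [13, 1, 28, 9, 17, 2, 11, 22]


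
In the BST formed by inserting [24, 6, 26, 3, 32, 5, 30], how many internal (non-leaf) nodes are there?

Tree built from: [24, 6, 26, 3, 32, 5, 30]
Tree (level-order array): [24, 6, 26, 3, None, None, 32, None, 5, 30]
Rule: An internal node has at least one child.
Per-node child counts:
  node 24: 2 child(ren)
  node 6: 1 child(ren)
  node 3: 1 child(ren)
  node 5: 0 child(ren)
  node 26: 1 child(ren)
  node 32: 1 child(ren)
  node 30: 0 child(ren)
Matching nodes: [24, 6, 3, 26, 32]
Count of internal (non-leaf) nodes: 5


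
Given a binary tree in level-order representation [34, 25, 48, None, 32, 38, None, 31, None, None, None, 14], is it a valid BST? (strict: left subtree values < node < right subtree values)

Level-order array: [34, 25, 48, None, 32, 38, None, 31, None, None, None, 14]
Validate using subtree bounds (lo, hi): at each node, require lo < value < hi,
then recurse left with hi=value and right with lo=value.
Preorder trace (stopping at first violation):
  at node 34 with bounds (-inf, +inf): OK
  at node 25 with bounds (-inf, 34): OK
  at node 32 with bounds (25, 34): OK
  at node 31 with bounds (25, 32): OK
  at node 14 with bounds (25, 31): VIOLATION
Node 14 violates its bound: not (25 < 14 < 31).
Result: Not a valid BST


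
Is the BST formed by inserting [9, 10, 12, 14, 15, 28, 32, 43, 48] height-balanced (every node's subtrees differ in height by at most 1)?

Tree (level-order array): [9, None, 10, None, 12, None, 14, None, 15, None, 28, None, 32, None, 43, None, 48]
Definition: a tree is height-balanced if, at every node, |h(left) - h(right)| <= 1 (empty subtree has height -1).
Bottom-up per-node check:
  node 48: h_left=-1, h_right=-1, diff=0 [OK], height=0
  node 43: h_left=-1, h_right=0, diff=1 [OK], height=1
  node 32: h_left=-1, h_right=1, diff=2 [FAIL (|-1-1|=2 > 1)], height=2
  node 28: h_left=-1, h_right=2, diff=3 [FAIL (|-1-2|=3 > 1)], height=3
  node 15: h_left=-1, h_right=3, diff=4 [FAIL (|-1-3|=4 > 1)], height=4
  node 14: h_left=-1, h_right=4, diff=5 [FAIL (|-1-4|=5 > 1)], height=5
  node 12: h_left=-1, h_right=5, diff=6 [FAIL (|-1-5|=6 > 1)], height=6
  node 10: h_left=-1, h_right=6, diff=7 [FAIL (|-1-6|=7 > 1)], height=7
  node 9: h_left=-1, h_right=7, diff=8 [FAIL (|-1-7|=8 > 1)], height=8
Node 32 violates the condition: |-1 - 1| = 2 > 1.
Result: Not balanced


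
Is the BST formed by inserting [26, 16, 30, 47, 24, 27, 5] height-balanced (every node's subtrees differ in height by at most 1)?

Tree (level-order array): [26, 16, 30, 5, 24, 27, 47]
Definition: a tree is height-balanced if, at every node, |h(left) - h(right)| <= 1 (empty subtree has height -1).
Bottom-up per-node check:
  node 5: h_left=-1, h_right=-1, diff=0 [OK], height=0
  node 24: h_left=-1, h_right=-1, diff=0 [OK], height=0
  node 16: h_left=0, h_right=0, diff=0 [OK], height=1
  node 27: h_left=-1, h_right=-1, diff=0 [OK], height=0
  node 47: h_left=-1, h_right=-1, diff=0 [OK], height=0
  node 30: h_left=0, h_right=0, diff=0 [OK], height=1
  node 26: h_left=1, h_right=1, diff=0 [OK], height=2
All nodes satisfy the balance condition.
Result: Balanced


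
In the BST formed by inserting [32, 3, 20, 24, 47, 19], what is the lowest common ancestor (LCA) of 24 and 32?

Tree insertion order: [32, 3, 20, 24, 47, 19]
Tree (level-order array): [32, 3, 47, None, 20, None, None, 19, 24]
In a BST, the LCA of p=24, q=32 is the first node v on the
root-to-leaf path with p <= v <= q (go left if both < v, right if both > v).
Walk from root:
  at 32: 24 <= 32 <= 32, this is the LCA
LCA = 32


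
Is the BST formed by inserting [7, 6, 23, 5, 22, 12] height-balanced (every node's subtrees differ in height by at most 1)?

Tree (level-order array): [7, 6, 23, 5, None, 22, None, None, None, 12]
Definition: a tree is height-balanced if, at every node, |h(left) - h(right)| <= 1 (empty subtree has height -1).
Bottom-up per-node check:
  node 5: h_left=-1, h_right=-1, diff=0 [OK], height=0
  node 6: h_left=0, h_right=-1, diff=1 [OK], height=1
  node 12: h_left=-1, h_right=-1, diff=0 [OK], height=0
  node 22: h_left=0, h_right=-1, diff=1 [OK], height=1
  node 23: h_left=1, h_right=-1, diff=2 [FAIL (|1--1|=2 > 1)], height=2
  node 7: h_left=1, h_right=2, diff=1 [OK], height=3
Node 23 violates the condition: |1 - -1| = 2 > 1.
Result: Not balanced


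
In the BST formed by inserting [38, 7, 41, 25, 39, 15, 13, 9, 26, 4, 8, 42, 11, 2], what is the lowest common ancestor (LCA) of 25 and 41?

Tree insertion order: [38, 7, 41, 25, 39, 15, 13, 9, 26, 4, 8, 42, 11, 2]
Tree (level-order array): [38, 7, 41, 4, 25, 39, 42, 2, None, 15, 26, None, None, None, None, None, None, 13, None, None, None, 9, None, 8, 11]
In a BST, the LCA of p=25, q=41 is the first node v on the
root-to-leaf path with p <= v <= q (go left if both < v, right if both > v).
Walk from root:
  at 38: 25 <= 38 <= 41, this is the LCA
LCA = 38


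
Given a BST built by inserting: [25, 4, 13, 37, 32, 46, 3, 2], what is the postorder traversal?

Tree insertion order: [25, 4, 13, 37, 32, 46, 3, 2]
Tree (level-order array): [25, 4, 37, 3, 13, 32, 46, 2]
Postorder traversal: [2, 3, 13, 4, 32, 46, 37, 25]


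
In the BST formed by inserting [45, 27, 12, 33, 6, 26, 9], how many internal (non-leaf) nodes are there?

Tree built from: [45, 27, 12, 33, 6, 26, 9]
Tree (level-order array): [45, 27, None, 12, 33, 6, 26, None, None, None, 9]
Rule: An internal node has at least one child.
Per-node child counts:
  node 45: 1 child(ren)
  node 27: 2 child(ren)
  node 12: 2 child(ren)
  node 6: 1 child(ren)
  node 9: 0 child(ren)
  node 26: 0 child(ren)
  node 33: 0 child(ren)
Matching nodes: [45, 27, 12, 6]
Count of internal (non-leaf) nodes: 4


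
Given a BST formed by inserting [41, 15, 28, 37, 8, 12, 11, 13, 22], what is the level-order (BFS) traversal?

Tree insertion order: [41, 15, 28, 37, 8, 12, 11, 13, 22]
Tree (level-order array): [41, 15, None, 8, 28, None, 12, 22, 37, 11, 13]
BFS from the root, enqueuing left then right child of each popped node:
  queue [41] -> pop 41, enqueue [15], visited so far: [41]
  queue [15] -> pop 15, enqueue [8, 28], visited so far: [41, 15]
  queue [8, 28] -> pop 8, enqueue [12], visited so far: [41, 15, 8]
  queue [28, 12] -> pop 28, enqueue [22, 37], visited so far: [41, 15, 8, 28]
  queue [12, 22, 37] -> pop 12, enqueue [11, 13], visited so far: [41, 15, 8, 28, 12]
  queue [22, 37, 11, 13] -> pop 22, enqueue [none], visited so far: [41, 15, 8, 28, 12, 22]
  queue [37, 11, 13] -> pop 37, enqueue [none], visited so far: [41, 15, 8, 28, 12, 22, 37]
  queue [11, 13] -> pop 11, enqueue [none], visited so far: [41, 15, 8, 28, 12, 22, 37, 11]
  queue [13] -> pop 13, enqueue [none], visited so far: [41, 15, 8, 28, 12, 22, 37, 11, 13]
Result: [41, 15, 8, 28, 12, 22, 37, 11, 13]


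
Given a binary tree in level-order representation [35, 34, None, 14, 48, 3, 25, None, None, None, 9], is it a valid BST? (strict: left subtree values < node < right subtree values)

Level-order array: [35, 34, None, 14, 48, 3, 25, None, None, None, 9]
Validate using subtree bounds (lo, hi): at each node, require lo < value < hi,
then recurse left with hi=value and right with lo=value.
Preorder trace (stopping at first violation):
  at node 35 with bounds (-inf, +inf): OK
  at node 34 with bounds (-inf, 35): OK
  at node 14 with bounds (-inf, 34): OK
  at node 3 with bounds (-inf, 14): OK
  at node 9 with bounds (3, 14): OK
  at node 25 with bounds (14, 34): OK
  at node 48 with bounds (34, 35): VIOLATION
Node 48 violates its bound: not (34 < 48 < 35).
Result: Not a valid BST


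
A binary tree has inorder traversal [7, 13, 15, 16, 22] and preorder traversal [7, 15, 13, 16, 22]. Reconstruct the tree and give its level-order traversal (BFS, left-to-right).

Inorder:  [7, 13, 15, 16, 22]
Preorder: [7, 15, 13, 16, 22]
Algorithm: preorder visits root first, so consume preorder in order;
for each root, split the current inorder slice at that value into
left-subtree inorder and right-subtree inorder, then recurse.
Recursive splits:
  root=7; inorder splits into left=[], right=[13, 15, 16, 22]
  root=15; inorder splits into left=[13], right=[16, 22]
  root=13; inorder splits into left=[], right=[]
  root=16; inorder splits into left=[], right=[22]
  root=22; inorder splits into left=[], right=[]
Reconstructed level-order: [7, 15, 13, 16, 22]


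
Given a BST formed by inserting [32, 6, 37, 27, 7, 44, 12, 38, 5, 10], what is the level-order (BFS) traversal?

Tree insertion order: [32, 6, 37, 27, 7, 44, 12, 38, 5, 10]
Tree (level-order array): [32, 6, 37, 5, 27, None, 44, None, None, 7, None, 38, None, None, 12, None, None, 10]
BFS from the root, enqueuing left then right child of each popped node:
  queue [32] -> pop 32, enqueue [6, 37], visited so far: [32]
  queue [6, 37] -> pop 6, enqueue [5, 27], visited so far: [32, 6]
  queue [37, 5, 27] -> pop 37, enqueue [44], visited so far: [32, 6, 37]
  queue [5, 27, 44] -> pop 5, enqueue [none], visited so far: [32, 6, 37, 5]
  queue [27, 44] -> pop 27, enqueue [7], visited so far: [32, 6, 37, 5, 27]
  queue [44, 7] -> pop 44, enqueue [38], visited so far: [32, 6, 37, 5, 27, 44]
  queue [7, 38] -> pop 7, enqueue [12], visited so far: [32, 6, 37, 5, 27, 44, 7]
  queue [38, 12] -> pop 38, enqueue [none], visited so far: [32, 6, 37, 5, 27, 44, 7, 38]
  queue [12] -> pop 12, enqueue [10], visited so far: [32, 6, 37, 5, 27, 44, 7, 38, 12]
  queue [10] -> pop 10, enqueue [none], visited so far: [32, 6, 37, 5, 27, 44, 7, 38, 12, 10]
Result: [32, 6, 37, 5, 27, 44, 7, 38, 12, 10]


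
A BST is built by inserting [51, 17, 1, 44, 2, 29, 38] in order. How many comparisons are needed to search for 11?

Search path for 11: 51 -> 17 -> 1 -> 2
Found: False
Comparisons: 4


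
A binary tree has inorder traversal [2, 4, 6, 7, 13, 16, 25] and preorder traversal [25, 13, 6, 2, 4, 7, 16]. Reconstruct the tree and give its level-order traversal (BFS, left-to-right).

Inorder:  [2, 4, 6, 7, 13, 16, 25]
Preorder: [25, 13, 6, 2, 4, 7, 16]
Algorithm: preorder visits root first, so consume preorder in order;
for each root, split the current inorder slice at that value into
left-subtree inorder and right-subtree inorder, then recurse.
Recursive splits:
  root=25; inorder splits into left=[2, 4, 6, 7, 13, 16], right=[]
  root=13; inorder splits into left=[2, 4, 6, 7], right=[16]
  root=6; inorder splits into left=[2, 4], right=[7]
  root=2; inorder splits into left=[], right=[4]
  root=4; inorder splits into left=[], right=[]
  root=7; inorder splits into left=[], right=[]
  root=16; inorder splits into left=[], right=[]
Reconstructed level-order: [25, 13, 6, 16, 2, 7, 4]


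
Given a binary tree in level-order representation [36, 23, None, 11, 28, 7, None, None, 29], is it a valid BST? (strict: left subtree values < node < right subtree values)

Level-order array: [36, 23, None, 11, 28, 7, None, None, 29]
Validate using subtree bounds (lo, hi): at each node, require lo < value < hi,
then recurse left with hi=value and right with lo=value.
Preorder trace (stopping at first violation):
  at node 36 with bounds (-inf, +inf): OK
  at node 23 with bounds (-inf, 36): OK
  at node 11 with bounds (-inf, 23): OK
  at node 7 with bounds (-inf, 11): OK
  at node 28 with bounds (23, 36): OK
  at node 29 with bounds (28, 36): OK
No violation found at any node.
Result: Valid BST


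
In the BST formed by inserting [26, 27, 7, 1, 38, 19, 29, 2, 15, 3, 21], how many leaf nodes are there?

Tree built from: [26, 27, 7, 1, 38, 19, 29, 2, 15, 3, 21]
Tree (level-order array): [26, 7, 27, 1, 19, None, 38, None, 2, 15, 21, 29, None, None, 3]
Rule: A leaf has 0 children.
Per-node child counts:
  node 26: 2 child(ren)
  node 7: 2 child(ren)
  node 1: 1 child(ren)
  node 2: 1 child(ren)
  node 3: 0 child(ren)
  node 19: 2 child(ren)
  node 15: 0 child(ren)
  node 21: 0 child(ren)
  node 27: 1 child(ren)
  node 38: 1 child(ren)
  node 29: 0 child(ren)
Matching nodes: [3, 15, 21, 29]
Count of leaf nodes: 4


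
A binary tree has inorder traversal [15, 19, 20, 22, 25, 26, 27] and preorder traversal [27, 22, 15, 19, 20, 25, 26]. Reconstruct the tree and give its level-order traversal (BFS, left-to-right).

Inorder:  [15, 19, 20, 22, 25, 26, 27]
Preorder: [27, 22, 15, 19, 20, 25, 26]
Algorithm: preorder visits root first, so consume preorder in order;
for each root, split the current inorder slice at that value into
left-subtree inorder and right-subtree inorder, then recurse.
Recursive splits:
  root=27; inorder splits into left=[15, 19, 20, 22, 25, 26], right=[]
  root=22; inorder splits into left=[15, 19, 20], right=[25, 26]
  root=15; inorder splits into left=[], right=[19, 20]
  root=19; inorder splits into left=[], right=[20]
  root=20; inorder splits into left=[], right=[]
  root=25; inorder splits into left=[], right=[26]
  root=26; inorder splits into left=[], right=[]
Reconstructed level-order: [27, 22, 15, 25, 19, 26, 20]


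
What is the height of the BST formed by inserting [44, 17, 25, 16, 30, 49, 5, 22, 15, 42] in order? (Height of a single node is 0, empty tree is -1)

Insertion order: [44, 17, 25, 16, 30, 49, 5, 22, 15, 42]
Tree (level-order array): [44, 17, 49, 16, 25, None, None, 5, None, 22, 30, None, 15, None, None, None, 42]
Compute height bottom-up (empty subtree = -1):
  height(15) = 1 + max(-1, -1) = 0
  height(5) = 1 + max(-1, 0) = 1
  height(16) = 1 + max(1, -1) = 2
  height(22) = 1 + max(-1, -1) = 0
  height(42) = 1 + max(-1, -1) = 0
  height(30) = 1 + max(-1, 0) = 1
  height(25) = 1 + max(0, 1) = 2
  height(17) = 1 + max(2, 2) = 3
  height(49) = 1 + max(-1, -1) = 0
  height(44) = 1 + max(3, 0) = 4
Height = 4


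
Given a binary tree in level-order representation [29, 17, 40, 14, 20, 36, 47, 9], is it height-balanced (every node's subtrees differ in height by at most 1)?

Tree (level-order array): [29, 17, 40, 14, 20, 36, 47, 9]
Definition: a tree is height-balanced if, at every node, |h(left) - h(right)| <= 1 (empty subtree has height -1).
Bottom-up per-node check:
  node 9: h_left=-1, h_right=-1, diff=0 [OK], height=0
  node 14: h_left=0, h_right=-1, diff=1 [OK], height=1
  node 20: h_left=-1, h_right=-1, diff=0 [OK], height=0
  node 17: h_left=1, h_right=0, diff=1 [OK], height=2
  node 36: h_left=-1, h_right=-1, diff=0 [OK], height=0
  node 47: h_left=-1, h_right=-1, diff=0 [OK], height=0
  node 40: h_left=0, h_right=0, diff=0 [OK], height=1
  node 29: h_left=2, h_right=1, diff=1 [OK], height=3
All nodes satisfy the balance condition.
Result: Balanced


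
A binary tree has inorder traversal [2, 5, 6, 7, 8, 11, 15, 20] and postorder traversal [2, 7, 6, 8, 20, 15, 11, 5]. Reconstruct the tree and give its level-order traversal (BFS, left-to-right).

Inorder:   [2, 5, 6, 7, 8, 11, 15, 20]
Postorder: [2, 7, 6, 8, 20, 15, 11, 5]
Algorithm: postorder visits root last, so walk postorder right-to-left;
each value is the root of the current inorder slice — split it at that
value, recurse on the right subtree first, then the left.
Recursive splits:
  root=5; inorder splits into left=[2], right=[6, 7, 8, 11, 15, 20]
  root=11; inorder splits into left=[6, 7, 8], right=[15, 20]
  root=15; inorder splits into left=[], right=[20]
  root=20; inorder splits into left=[], right=[]
  root=8; inorder splits into left=[6, 7], right=[]
  root=6; inorder splits into left=[], right=[7]
  root=7; inorder splits into left=[], right=[]
  root=2; inorder splits into left=[], right=[]
Reconstructed level-order: [5, 2, 11, 8, 15, 6, 20, 7]


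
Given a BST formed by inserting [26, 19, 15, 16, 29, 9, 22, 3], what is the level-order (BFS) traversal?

Tree insertion order: [26, 19, 15, 16, 29, 9, 22, 3]
Tree (level-order array): [26, 19, 29, 15, 22, None, None, 9, 16, None, None, 3]
BFS from the root, enqueuing left then right child of each popped node:
  queue [26] -> pop 26, enqueue [19, 29], visited so far: [26]
  queue [19, 29] -> pop 19, enqueue [15, 22], visited so far: [26, 19]
  queue [29, 15, 22] -> pop 29, enqueue [none], visited so far: [26, 19, 29]
  queue [15, 22] -> pop 15, enqueue [9, 16], visited so far: [26, 19, 29, 15]
  queue [22, 9, 16] -> pop 22, enqueue [none], visited so far: [26, 19, 29, 15, 22]
  queue [9, 16] -> pop 9, enqueue [3], visited so far: [26, 19, 29, 15, 22, 9]
  queue [16, 3] -> pop 16, enqueue [none], visited so far: [26, 19, 29, 15, 22, 9, 16]
  queue [3] -> pop 3, enqueue [none], visited so far: [26, 19, 29, 15, 22, 9, 16, 3]
Result: [26, 19, 29, 15, 22, 9, 16, 3]


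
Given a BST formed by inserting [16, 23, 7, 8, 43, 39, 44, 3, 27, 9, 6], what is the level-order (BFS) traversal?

Tree insertion order: [16, 23, 7, 8, 43, 39, 44, 3, 27, 9, 6]
Tree (level-order array): [16, 7, 23, 3, 8, None, 43, None, 6, None, 9, 39, 44, None, None, None, None, 27]
BFS from the root, enqueuing left then right child of each popped node:
  queue [16] -> pop 16, enqueue [7, 23], visited so far: [16]
  queue [7, 23] -> pop 7, enqueue [3, 8], visited so far: [16, 7]
  queue [23, 3, 8] -> pop 23, enqueue [43], visited so far: [16, 7, 23]
  queue [3, 8, 43] -> pop 3, enqueue [6], visited so far: [16, 7, 23, 3]
  queue [8, 43, 6] -> pop 8, enqueue [9], visited so far: [16, 7, 23, 3, 8]
  queue [43, 6, 9] -> pop 43, enqueue [39, 44], visited so far: [16, 7, 23, 3, 8, 43]
  queue [6, 9, 39, 44] -> pop 6, enqueue [none], visited so far: [16, 7, 23, 3, 8, 43, 6]
  queue [9, 39, 44] -> pop 9, enqueue [none], visited so far: [16, 7, 23, 3, 8, 43, 6, 9]
  queue [39, 44] -> pop 39, enqueue [27], visited so far: [16, 7, 23, 3, 8, 43, 6, 9, 39]
  queue [44, 27] -> pop 44, enqueue [none], visited so far: [16, 7, 23, 3, 8, 43, 6, 9, 39, 44]
  queue [27] -> pop 27, enqueue [none], visited so far: [16, 7, 23, 3, 8, 43, 6, 9, 39, 44, 27]
Result: [16, 7, 23, 3, 8, 43, 6, 9, 39, 44, 27]


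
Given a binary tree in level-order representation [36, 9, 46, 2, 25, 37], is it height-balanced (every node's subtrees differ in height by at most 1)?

Tree (level-order array): [36, 9, 46, 2, 25, 37]
Definition: a tree is height-balanced if, at every node, |h(left) - h(right)| <= 1 (empty subtree has height -1).
Bottom-up per-node check:
  node 2: h_left=-1, h_right=-1, diff=0 [OK], height=0
  node 25: h_left=-1, h_right=-1, diff=0 [OK], height=0
  node 9: h_left=0, h_right=0, diff=0 [OK], height=1
  node 37: h_left=-1, h_right=-1, diff=0 [OK], height=0
  node 46: h_left=0, h_right=-1, diff=1 [OK], height=1
  node 36: h_left=1, h_right=1, diff=0 [OK], height=2
All nodes satisfy the balance condition.
Result: Balanced
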